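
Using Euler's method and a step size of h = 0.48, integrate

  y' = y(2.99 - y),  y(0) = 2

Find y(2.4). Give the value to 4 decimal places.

Euler: y_{n+1} = y_n + h·f(x_n, y_n).
x=0.000000, y=2.000000: f=1.980000 → y ← 2.000000 + 0.48·1.980000 = 2.950400
x=0.480000, y=2.950400: f=0.116836 → y ← 2.950400 + 0.48·0.116836 = 3.006481
x=0.960000, y=3.006481: f=-0.049550 → y ← 3.006481 + 0.48·(-0.049550) = 2.982697
x=1.440000, y=2.982697: f=0.021783 → y ← 2.982697 + 0.48·0.021783 = 2.993153
x=1.920000, y=2.993153: f=-0.009436 → y ← 2.993153 + 0.48·(-0.009436) = 2.988623
y(2.4) ≈ 2.9886

2.9886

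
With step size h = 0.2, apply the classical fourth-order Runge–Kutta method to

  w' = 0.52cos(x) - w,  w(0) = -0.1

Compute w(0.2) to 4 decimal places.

RK4: k1 = f(x_n, w_n); k2 = f(x_n + h/2, w_n + (h/2)·k1); k3 = f(x_n + h/2, w_n + (h/2)·k2); k4 = f(x_n + h, w_n + h·k3); w_{n+1} = w_n + (h/6)·(k1 + 2k2 + 2k3 + k4).
x=0.000000, w=-0.100000:
  k1 = f(0.000000, -0.100000) = 0.620000
  k2 = f(0.100000, -0.038000) = 0.555402
  k3 = f(0.100000, -0.044460) = 0.561862
  k4 = f(0.200000, 0.012372) = 0.497262
  w ← -0.100000 + (0.2/6)·(k1 + 2k2 + 2k3 + k4) = 0.011726
w(0.2) ≈ 0.0117

0.0117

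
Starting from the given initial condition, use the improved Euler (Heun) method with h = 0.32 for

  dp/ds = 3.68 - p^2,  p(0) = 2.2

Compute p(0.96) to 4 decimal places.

Heun: k1 = f(s_n, p_n); k2 = f(s_n + h, p_n + h·k1); p_{n+1} = p_n + (h/2)·(k1 + k2).
s=0.000000, p=2.200000:
  k1 = f(0.000000, 2.200000) = -1.160000
  k2 = f(0.320000, 1.828800) = 0.335491
  p ← 2.200000 + (0.32/2)·(-1.160000 + 0.335491) = 2.068078
s=0.320000, p=2.068078:
  k1 = f(0.320000, 2.068078) = -0.596949
  k2 = f(0.640000, 1.877055) = 0.156665
  p ← 2.068078 + (0.32/2)·(-0.596949 + 0.156665) = 1.997633
s=0.640000, p=1.997633:
  k1 = f(0.640000, 1.997633) = -0.310538
  k2 = f(0.960000, 1.898261) = 0.076605
  p ← 1.997633 + (0.32/2)·(-0.310538 + 0.076605) = 1.960204
p(0.96) ≈ 1.9602

1.9602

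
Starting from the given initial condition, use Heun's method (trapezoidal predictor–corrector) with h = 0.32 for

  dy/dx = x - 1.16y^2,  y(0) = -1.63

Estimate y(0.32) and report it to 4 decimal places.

-3.3423

Heun: k1 = f(x_n, y_n); k2 = f(x_n + h, y_n + h·k1); y_{n+1} = y_n + (h/2)·(k1 + k2).
x=0.000000, y=-1.630000:
  k1 = f(0.000000, -1.630000) = -3.082004
  k2 = f(0.320000, -2.616241) = -7.619873
  y ← -1.630000 + (0.32/2)·(-3.082004 + (-7.619873)) = -3.342300
y(0.32) ≈ -3.3423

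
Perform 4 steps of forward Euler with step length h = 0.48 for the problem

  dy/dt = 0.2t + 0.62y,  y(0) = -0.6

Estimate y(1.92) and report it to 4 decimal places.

-1.3656

Euler: y_{n+1} = y_n + h·f(t_n, y_n).
t=0.000000, y=-0.600000: f=-0.372000 → y ← -0.600000 + 0.48·(-0.372000) = -0.778560
t=0.480000, y=-0.778560: f=-0.386707 → y ← -0.778560 + 0.48·(-0.386707) = -0.964179
t=0.960000, y=-0.964179: f=-0.405791 → y ← -0.964179 + 0.48·(-0.405791) = -1.158959
t=1.440000, y=-1.158959: f=-0.430555 → y ← -1.158959 + 0.48·(-0.430555) = -1.365626
y(1.92) ≈ -1.3656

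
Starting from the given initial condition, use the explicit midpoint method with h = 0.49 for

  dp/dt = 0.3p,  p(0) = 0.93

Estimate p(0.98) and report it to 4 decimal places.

1.2467

Midpoint: k1 = f(t_n, p_n); k2 = f(t_n + h/2, p_n + (h/2)·k1); p_{n+1} = p_n + h·k2.
t=0.000000, p=0.930000:
  k1 = f(0.000000, 0.930000) = 0.279000
  k2 = f(0.245000, 0.998355) = 0.299507
  p ← 0.930000 + 0.49·0.299507 = 1.076758
t=0.490000, p=1.076758:
  k1 = f(0.490000, 1.076758) = 0.323027
  k2 = f(0.735000, 1.155900) = 0.346770
  p ← 1.076758 + 0.49·0.346770 = 1.246675
p(0.98) ≈ 1.2467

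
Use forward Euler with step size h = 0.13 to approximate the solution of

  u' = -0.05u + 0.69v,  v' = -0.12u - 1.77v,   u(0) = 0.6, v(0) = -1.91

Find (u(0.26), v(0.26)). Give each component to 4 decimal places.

Euler on (u,v): u_{n+1} = u_n + h·u', v_{n+1} = v_n + h·v'.
0.000000: (0.600000, -1.910000); f=(-1.347900, 3.308700) → (0.424773, -1.479869)
0.130000: (0.424773, -1.479869); f=(-1.042348, 2.568395) → (0.289268, -1.145978)
(u(0.26), v(0.26)) ≈ (0.2893, -1.1460)

0.2893, -1.1460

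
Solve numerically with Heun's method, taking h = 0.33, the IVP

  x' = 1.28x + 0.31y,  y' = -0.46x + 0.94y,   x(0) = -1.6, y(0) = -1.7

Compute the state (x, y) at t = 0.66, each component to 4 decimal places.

-4.2503, -2.1043

Heun on (x,y): k1 = f(t_n, state_n); k2 = f(t_n + h, state_n + h·k1); state_{n+1} = state_n + (h/2)·(k1 + k2).
0.000000: (-1.600000, -1.700000)
  k1 = (-2.575000, -0.862000)
  predictor → (-2.449750, -1.984460)
  k2 = (-3.750863, -0.738507)
  → (-2.643767, -1.964084)
0.330000: (-2.643767, -1.964084)
  k1 = (-3.992888, -0.630106)
  predictor → (-3.961420, -2.172019)
  k2 = (-5.743944, -0.219444)
  → (-4.250345, -2.104259)
(x(0.66), y(0.66)) ≈ (-4.2503, -2.1043)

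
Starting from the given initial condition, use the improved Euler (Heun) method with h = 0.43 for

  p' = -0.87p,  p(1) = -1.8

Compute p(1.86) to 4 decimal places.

-0.8716

Heun: k1 = f(s_n, p_n); k2 = f(s_n + h, p_n + h·k1); p_{n+1} = p_n + (h/2)·(k1 + k2).
s=1.000000, p=-1.800000:
  k1 = f(1.000000, -1.800000) = 1.566000
  k2 = f(1.430000, -1.126620) = 0.980159
  p ← -1.800000 + (0.43/2)·(1.566000 + 0.980159) = -1.252576
s=1.430000, p=-1.252576:
  k1 = f(1.430000, -1.252576) = 1.089741
  k2 = f(1.860000, -0.783987) = 0.682069
  p ← -1.252576 + (0.43/2)·(1.089741 + 0.682069) = -0.871637
p(1.86) ≈ -0.8716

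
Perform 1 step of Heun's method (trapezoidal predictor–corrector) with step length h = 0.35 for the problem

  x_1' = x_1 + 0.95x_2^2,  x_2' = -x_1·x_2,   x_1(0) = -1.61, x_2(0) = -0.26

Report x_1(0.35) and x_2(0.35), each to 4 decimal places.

-2.2295, -0.4863

Heun on (x_1,x_2): k1 = f(t_n, state_n); k2 = f(t_n + h, state_n + h·k1); state_{n+1} = state_n + (h/2)·(k1 + k2).
0.000000: (-1.610000, -0.260000)
  k1 = (-1.545780, -0.418600)
  predictor → (-2.151023, -0.406510)
  k2 = (-1.994035, -0.874412)
  → (-2.229468, -0.486277)
(x_1(0.35), x_2(0.35)) ≈ (-2.2295, -0.4863)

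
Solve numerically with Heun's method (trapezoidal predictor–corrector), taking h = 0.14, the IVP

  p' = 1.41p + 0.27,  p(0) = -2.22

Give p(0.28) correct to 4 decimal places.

Heun: k1 = f(x_n, p_n); k2 = f(x_n + h, p_n + h·k1); p_{n+1} = p_n + (h/2)·(k1 + k2).
x=0.000000, p=-2.220000:
  k1 = f(0.000000, -2.220000) = -2.860200
  k2 = f(0.140000, -2.620428) = -3.424803
  p ← -2.220000 + (0.14/2)·(-2.860200 + (-3.424803)) = -2.659950
x=0.140000, p=-2.659950:
  k1 = f(0.140000, -2.659950) = -3.480530
  k2 = f(0.280000, -3.147224) = -4.167586
  p ← -2.659950 + (0.14/2)·(-3.480530 + (-4.167586)) = -3.195318
p(0.28) ≈ -3.1953

-3.1953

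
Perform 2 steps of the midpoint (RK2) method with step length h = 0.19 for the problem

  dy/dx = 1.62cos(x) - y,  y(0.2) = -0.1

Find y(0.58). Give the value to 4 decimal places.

Midpoint: k1 = f(x_n, y_n); k2 = f(x_n + h/2, y_n + (h/2)·k1); y_{n+1} = y_n + h·k2.
x=0.200000, y=-0.100000:
  k1 = f(0.200000, -0.100000) = 1.687708
  k2 = f(0.295000, 0.060332) = 1.489687
  y ← -0.100000 + 0.19·1.489687 = 0.183041
x=0.390000, y=0.183041:
  k1 = f(0.390000, 0.183041) = 1.315312
  k2 = f(0.485000, 0.307995) = 1.125178
  y ← 0.183041 + 0.19·1.125178 = 0.396824
y(0.58) ≈ 0.3968

0.3968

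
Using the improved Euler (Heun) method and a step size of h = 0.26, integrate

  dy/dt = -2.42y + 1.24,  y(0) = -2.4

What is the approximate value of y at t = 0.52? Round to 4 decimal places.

Heun: k1 = f(t_n, y_n); k2 = f(t_n + h, y_n + h·k1); y_{n+1} = y_n + (h/2)·(k1 + k2).
t=0.000000, y=-2.400000:
  k1 = f(0.000000, -2.400000) = 7.048000
  k2 = f(0.260000, -0.567520) = 2.613398
  y ← -2.400000 + (0.26/2)·(7.048000 + 2.613398) = -1.144018
t=0.260000, y=-1.144018:
  k1 = f(0.260000, -1.144018) = 4.008524
  k2 = f(0.520000, -0.101802) = 1.486361
  y ← -1.144018 + (0.26/2)·(4.008524 + 1.486361) = -0.429683
y(0.52) ≈ -0.4297

-0.4297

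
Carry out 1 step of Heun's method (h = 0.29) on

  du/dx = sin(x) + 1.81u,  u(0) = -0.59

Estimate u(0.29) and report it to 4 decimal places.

-0.9395

Heun: k1 = f(x_n, u_n); k2 = f(x_n + h, u_n + h·k1); u_{n+1} = u_n + (h/2)·(k1 + k2).
x=0.000000, u=-0.590000:
  k1 = f(0.000000, -0.590000) = -1.067900
  k2 = f(0.290000, -0.899691) = -1.342488
  u ← -0.590000 + (0.29/2)·(-1.067900 + (-1.342488)) = -0.939506
u(0.29) ≈ -0.9395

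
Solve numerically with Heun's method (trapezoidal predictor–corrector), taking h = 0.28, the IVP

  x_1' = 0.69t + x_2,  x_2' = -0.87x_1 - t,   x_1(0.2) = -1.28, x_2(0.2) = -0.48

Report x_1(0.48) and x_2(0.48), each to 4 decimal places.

Heun on (x_1,x_2): k1 = f(t_n, state_n); k2 = f(t_n + h, state_n + h·k1); state_{n+1} = state_n + (h/2)·(k1 + k2).
0.200000: (-1.280000, -0.480000)
  k1 = (-0.342000, 0.913600)
  predictor → (-1.375760, -0.224192)
  k2 = (0.107008, 0.716911)
  → (-1.312899, -0.251728)
(x_1(0.48), x_2(0.48)) ≈ (-1.3129, -0.2517)

-1.3129, -0.2517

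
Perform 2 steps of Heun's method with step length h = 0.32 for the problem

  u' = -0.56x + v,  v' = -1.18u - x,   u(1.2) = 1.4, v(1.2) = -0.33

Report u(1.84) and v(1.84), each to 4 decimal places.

Heun on (u,v): k1 = f(x_n, state_n); k2 = f(x_n + h, state_n + h·k1); state_{n+1} = state_n + (h/2)·(k1 + k2).
1.200000: (1.400000, -0.330000)
  k1 = (-1.002000, -2.852000)
  predictor → (1.079360, -1.242640)
  k2 = (-2.093840, -2.793645)
  → (0.904666, -1.233303)
1.520000: (0.904666, -1.233303)
  k1 = (-2.084503, -2.587505)
  predictor → (0.237625, -2.061305)
  k2 = (-3.091705, -2.120397)
  → (0.076472, -1.986568)
(u(1.84), v(1.84)) ≈ (0.0765, -1.9866)

0.0765, -1.9866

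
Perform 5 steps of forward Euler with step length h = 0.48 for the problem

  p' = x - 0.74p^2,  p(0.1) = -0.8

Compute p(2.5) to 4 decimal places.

0.4099

Euler: p_{n+1} = p_n + h·f(x_n, p_n).
x=0.100000, p=-0.800000: f=-0.373600 → p ← -0.800000 + 0.48·(-0.373600) = -0.979328
x=0.580000, p=-0.979328: f=-0.129722 → p ← -0.979328 + 0.48·(-0.129722) = -1.041594
x=1.060000, p=-1.041594: f=0.257160 → p ← -1.041594 + 0.48·0.257160 = -0.918158
x=1.540000, p=-0.918158: f=0.916170 → p ← -0.918158 + 0.48·0.916170 = -0.478396
x=2.020000, p=-0.478396: f=1.850642 → p ← -0.478396 + 0.48·1.850642 = 0.409912
p(2.5) ≈ 0.4099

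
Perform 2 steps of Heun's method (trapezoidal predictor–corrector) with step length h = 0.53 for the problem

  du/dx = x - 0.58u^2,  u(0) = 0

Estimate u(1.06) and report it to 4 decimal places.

0.5323

Heun: k1 = f(x_n, u_n); k2 = f(x_n + h, u_n + h·k1); u_{n+1} = u_n + (h/2)·(k1 + k2).
x=0.000000, u=0.000000:
  k1 = f(0.000000, 0.000000) = 0.000000
  k2 = f(0.530000, 0.000000) = 0.530000
  u ← 0.000000 + (0.53/2)·(0.000000 + 0.530000) = 0.140450
x=0.530000, u=0.140450:
  k1 = f(0.530000, 0.140450) = 0.518559
  k2 = f(1.060000, 0.415286) = 0.959972
  u ← 0.140450 + (0.53/2)·(0.518559 + 0.959972) = 0.532261
u(1.06) ≈ 0.5323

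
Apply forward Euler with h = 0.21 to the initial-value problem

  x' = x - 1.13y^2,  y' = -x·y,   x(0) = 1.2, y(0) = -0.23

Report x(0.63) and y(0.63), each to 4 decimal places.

2.0956, -0.0763

Euler on (x,y): x_{n+1} = x_n + h·x', y_{n+1} = y_n + h·y'.
0.000000: (1.200000, -0.230000); f=(1.140223, 0.276000) → (1.439447, -0.172040)
0.210000: (1.439447, -0.172040); f=(1.406001, 0.247642) → (1.734707, -0.120035)
0.420000: (1.734707, -0.120035); f=(1.718426, 0.208226) → (2.095576, -0.076308)
(x(0.63), y(0.63)) ≈ (2.0956, -0.0763)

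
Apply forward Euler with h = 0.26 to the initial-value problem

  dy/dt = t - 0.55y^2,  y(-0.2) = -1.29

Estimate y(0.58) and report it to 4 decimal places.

-2.3660

Euler: y_{n+1} = y_n + h·f(t_n, y_n).
t=-0.200000, y=-1.290000: f=-1.115255 → y ← -1.290000 + 0.26·(-1.115255) = -1.579966
t=0.060000, y=-1.579966: f=-1.312961 → y ← -1.579966 + 0.26·(-1.312961) = -1.921336
t=0.320000, y=-1.921336: f=-1.710343 → y ← -1.921336 + 0.26·(-1.710343) = -2.366026
y(0.58) ≈ -2.3660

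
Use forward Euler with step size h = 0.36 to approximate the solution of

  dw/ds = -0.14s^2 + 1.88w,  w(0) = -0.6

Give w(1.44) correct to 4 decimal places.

Euler: w_{n+1} = w_n + h·f(s_n, w_n).
s=0.000000, w=-0.600000: f=-1.128000 → w ← -0.600000 + 0.36·(-1.128000) = -1.006080
s=0.360000, w=-1.006080: f=-1.909574 → w ← -1.006080 + 0.36·(-1.909574) = -1.693527
s=0.720000, w=-1.693527: f=-3.256406 → w ← -1.693527 + 0.36·(-3.256406) = -2.865833
s=1.080000, w=-2.865833: f=-5.551062 → w ← -2.865833 + 0.36·(-5.551062) = -4.864215
w(1.44) ≈ -4.8642

-4.8642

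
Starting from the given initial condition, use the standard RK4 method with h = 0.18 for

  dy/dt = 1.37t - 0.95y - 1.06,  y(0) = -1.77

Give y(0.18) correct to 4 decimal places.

-1.6462

RK4: k1 = f(t_n, y_n); k2 = f(t_n + h/2, y_n + (h/2)·k1); k3 = f(t_n + h/2, y_n + (h/2)·k2); k4 = f(t_n + h, y_n + h·k3); y_{n+1} = y_n + (h/6)·(k1 + 2k2 + 2k3 + k4).
t=0.000000, y=-1.770000:
  k1 = f(0.000000, -1.770000) = 0.621500
  k2 = f(0.090000, -1.714065) = 0.691662
  k3 = f(0.090000, -1.707750) = 0.685663
  k4 = f(0.180000, -1.646581) = 0.750852
  y ← -1.770000 + (0.18/6)·(k1 + 2k2 + 2k3 + k4) = -1.646190
y(0.18) ≈ -1.6462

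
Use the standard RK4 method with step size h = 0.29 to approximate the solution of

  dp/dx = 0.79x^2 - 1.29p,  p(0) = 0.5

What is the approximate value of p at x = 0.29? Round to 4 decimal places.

0.3499

RK4: k1 = f(x_n, p_n); k2 = f(x_n + h/2, p_n + (h/2)·k1); k3 = f(x_n + h/2, p_n + (h/2)·k2); k4 = f(x_n + h, p_n + h·k3); p_{n+1} = p_n + (h/6)·(k1 + 2k2 + 2k3 + k4).
x=0.000000, p=0.500000:
  k1 = f(0.000000, 0.500000) = -0.645000
  k2 = f(0.145000, 0.406475) = -0.507743
  k3 = f(0.145000, 0.426377) = -0.533417
  k4 = f(0.290000, 0.345309) = -0.379010
  p ← 0.500000 + (0.29/6)·(k1 + 2k2 + 2k3 + k4) = 0.349861
p(0.29) ≈ 0.3499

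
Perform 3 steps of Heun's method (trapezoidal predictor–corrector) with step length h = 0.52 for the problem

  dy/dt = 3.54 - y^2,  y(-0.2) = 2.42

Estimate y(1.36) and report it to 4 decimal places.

2.2676

Heun: k1 = f(t_n, y_n); k2 = f(t_n + h, y_n + h·k1); y_{n+1} = y_n + (h/2)·(k1 + k2).
t=-0.200000, y=2.420000:
  k1 = f(-0.200000, 2.420000) = -2.316400
  k2 = f(0.320000, 1.215472) = 2.062628
  y ← 2.420000 + (0.52/2)·(-2.316400 + 2.062628) = 2.354019
t=0.320000, y=2.354019:
  k1 = f(0.320000, 2.354019) = -2.001407
  k2 = f(0.840000, 1.313288) = 1.815275
  y ← 2.354019 + (0.52/2)·(-2.001407 + 1.815275) = 2.305625
t=0.840000, y=2.305625:
  k1 = f(0.840000, 2.305625) = -1.775907
  k2 = f(1.360000, 1.382153) = 1.629652
  y ← 2.305625 + (0.52/2)·(-1.775907 + 1.629652) = 2.267599
y(1.36) ≈ 2.2676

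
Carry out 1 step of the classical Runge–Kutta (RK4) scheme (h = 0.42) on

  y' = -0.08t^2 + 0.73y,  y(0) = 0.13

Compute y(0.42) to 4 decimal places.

0.1745

RK4: k1 = f(t_n, y_n); k2 = f(t_n + h/2, y_n + (h/2)·k1); k3 = f(t_n + h/2, y_n + (h/2)·k2); k4 = f(t_n + h, y_n + h·k3); y_{n+1} = y_n + (h/6)·(k1 + 2k2 + 2k3 + k4).
t=0.000000, y=0.130000:
  k1 = f(0.000000, 0.130000) = 0.094900
  k2 = f(0.210000, 0.149929) = 0.105920
  k3 = f(0.210000, 0.152243) = 0.107610
  k4 = f(0.420000, 0.175196) = 0.113781
  y ← 0.130000 + (0.42/6)·(k1 + 2k2 + 2k3 + k4) = 0.174502
y(0.42) ≈ 0.1745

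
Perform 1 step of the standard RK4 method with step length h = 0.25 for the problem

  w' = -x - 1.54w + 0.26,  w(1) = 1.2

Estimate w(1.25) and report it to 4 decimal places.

0.6355

RK4: k1 = f(x_n, w_n); k2 = f(x_n + h/2, w_n + (h/2)·k1); k3 = f(x_n + h/2, w_n + (h/2)·k2); k4 = f(x_n + h, w_n + h·k3); w_{n+1} = w_n + (h/6)·(k1 + 2k2 + 2k3 + k4).
x=1.000000, w=1.200000:
  k1 = f(1.000000, 1.200000) = -2.588000
  k2 = f(1.125000, 0.876500) = -2.214810
  k3 = f(1.125000, 0.923149) = -2.286649
  k4 = f(1.250000, 0.628338) = -1.957640
  w ← 1.200000 + (0.25/6)·(k1 + 2k2 + 2k3 + k4) = 0.635477
w(1.25) ≈ 0.6355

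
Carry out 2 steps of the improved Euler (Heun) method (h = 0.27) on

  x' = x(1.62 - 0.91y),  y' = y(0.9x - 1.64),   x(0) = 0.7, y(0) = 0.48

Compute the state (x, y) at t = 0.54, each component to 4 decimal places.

Heun on (x,y): k1 = f(t_n, state_n); k2 = f(t_n + h, state_n + h·k1); state_{n+1} = state_n + (h/2)·(k1 + k2).
0.000000: (0.700000, 0.480000)
  k1 = (0.828240, -0.484800)
  predictor → (0.923625, 0.349104)
  k2 = (1.202851, -0.282334)
  → (0.974197, 0.376437)
0.270000: (0.974197, 0.376437)
  k1 = (1.244481, -0.287305)
  predictor → (1.310207, 0.298865)
  k2 = (1.766203, -0.137721)
  → (1.380640, 0.319058)
(x(0.54), y(0.54)) ≈ (1.3806, 0.3191)

1.3806, 0.3191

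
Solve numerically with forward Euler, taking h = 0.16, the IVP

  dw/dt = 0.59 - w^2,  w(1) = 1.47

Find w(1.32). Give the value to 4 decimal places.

Euler: w_{n+1} = w_n + h·f(t_n, w_n).
t=1.000000, w=1.470000: f=-1.570900 → w ← 1.470000 + 0.16·(-1.570900) = 1.218656
t=1.160000, w=1.218656: f=-0.895122 → w ← 1.218656 + 0.16·(-0.895122) = 1.075436
w(1.32) ≈ 1.0754

1.0754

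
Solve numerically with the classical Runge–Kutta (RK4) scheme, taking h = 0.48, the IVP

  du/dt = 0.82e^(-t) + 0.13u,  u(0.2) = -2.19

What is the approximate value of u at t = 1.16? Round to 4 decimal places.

RK4: k1 = f(t_n, u_n); k2 = f(t_n + h/2, u_n + (h/2)·k1); k3 = f(t_n + h/2, u_n + (h/2)·k2); k4 = f(t_n + h, u_n + h·k3); u_{n+1} = u_n + (h/6)·(k1 + 2k2 + 2k3 + k4).
t=0.200000, u=-2.190000:
  k1 = f(0.200000, -2.190000) = 0.386659
  k2 = f(0.440000, -2.097202) = 0.255474
  k3 = f(0.440000, -2.128686) = 0.251381
  k4 = f(0.680000, -2.069337) = 0.146412
  u ← -2.190000 + (0.48/6)·(k1 + 2k2 + 2k3 + k4) = -2.066258
t=0.680000, u=-2.066258:
  k1 = f(0.680000, -2.066258) = 0.146812
  k2 = f(0.920000, -2.031023) = 0.062753
  k3 = f(0.920000, -2.051197) = 0.060130
  k4 = f(1.160000, -2.037395) = -0.007803
  u ← -2.066258 + (0.48/6)·(k1 + 2k2 + 2k3 + k4) = -2.035476
u(1.16) ≈ -2.0355

-2.0355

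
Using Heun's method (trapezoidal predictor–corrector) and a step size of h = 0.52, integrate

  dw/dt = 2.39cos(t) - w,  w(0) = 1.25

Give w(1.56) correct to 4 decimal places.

Heun: k1 = f(t_n, w_n); k2 = f(t_n + h, w_n + h·k1); w_{n+1} = w_n + (h/2)·(k1 + k2).
t=0.000000, w=1.250000:
  k1 = f(0.000000, 1.250000) = 1.140000
  k2 = f(0.520000, 1.842800) = 0.231288
  w ← 1.250000 + (0.52/2)·(1.140000 + 0.231288) = 1.606535
t=0.520000, w=1.606535:
  k1 = f(0.520000, 1.606535) = 0.467553
  k2 = f(1.040000, 1.849662) = -0.639796
  w ← 1.606535 + (0.52/2)·(0.467553 + (-0.639796)) = 1.561752
t=1.040000, w=1.561752:
  k1 = f(1.040000, 1.561752) = -0.351885
  k2 = f(1.560000, 1.378771) = -1.352969
  w ← 1.561752 + (0.52/2)·(-0.351885 + (-1.352969)) = 1.118490
w(1.56) ≈ 1.1185

1.1185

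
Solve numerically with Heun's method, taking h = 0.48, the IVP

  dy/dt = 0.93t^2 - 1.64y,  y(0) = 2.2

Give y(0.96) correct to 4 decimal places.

Heun: k1 = f(t_n, y_n); k2 = f(t_n + h, y_n + h·k1); y_{n+1} = y_n + (h/2)·(k1 + k2).
t=0.000000, y=2.200000:
  k1 = f(0.000000, 2.200000) = -3.608000
  k2 = f(0.480000, 0.468160) = -0.553510
  y ← 2.200000 + (0.48/2)·(-3.608000 + (-0.553510)) = 1.201238
t=0.480000, y=1.201238:
  k1 = f(0.480000, 1.201238) = -1.755758
  k2 = f(0.960000, 0.358474) = 0.269191
  y ← 1.201238 + (0.48/2)·(-1.755758 + 0.269191) = 0.844461
y(0.96) ≈ 0.8445

0.8445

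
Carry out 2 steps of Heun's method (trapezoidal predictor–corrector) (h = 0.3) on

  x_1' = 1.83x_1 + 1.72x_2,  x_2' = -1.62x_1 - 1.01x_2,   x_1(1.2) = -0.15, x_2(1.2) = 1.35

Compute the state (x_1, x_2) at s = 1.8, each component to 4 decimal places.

Heun on (x_1,x_2): k1 = f(s_n, state_n); k2 = f(s_n + h, state_n + h·k1); state_{n+1} = state_n + (h/2)·(k1 + k2).
1.200000: (-0.150000, 1.350000)
  k1 = (2.047500, -1.120500)
  predictor → (0.464250, 1.013850)
  k2 = (2.593400, -1.776074)
  → (0.546135, 0.915514)
1.500000: (0.546135, 0.915514)
  k1 = (2.574111, -1.809408)
  predictor → (1.318368, 0.372692)
  k2 = (3.053643, -2.512175)
  → (1.390298, 0.267277)
(x_1(1.8), x_2(1.8)) ≈ (1.3903, 0.2673)

1.3903, 0.2673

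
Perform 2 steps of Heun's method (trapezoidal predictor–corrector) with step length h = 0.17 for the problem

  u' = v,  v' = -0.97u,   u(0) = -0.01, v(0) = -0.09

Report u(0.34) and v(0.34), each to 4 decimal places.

-0.0396, -0.0817

Heun on (u,v): k1 = f(x_n, state_n); k2 = f(x_n + h, state_n + h·k1); state_{n+1} = state_n + (h/2)·(k1 + k2).
0.000000: (-0.010000, -0.090000)
  k1 = (-0.090000, 0.009700)
  predictor → (-0.025300, -0.088351)
  k2 = (-0.088351, 0.024541)
  → (-0.025160, -0.087090)
0.170000: (-0.025160, -0.087090)
  k1 = (-0.087090, 0.024405)
  predictor → (-0.039965, -0.082941)
  k2 = (-0.082941, 0.038766)
  → (-0.039612, -0.081720)
(u(0.34), v(0.34)) ≈ (-0.0396, -0.0817)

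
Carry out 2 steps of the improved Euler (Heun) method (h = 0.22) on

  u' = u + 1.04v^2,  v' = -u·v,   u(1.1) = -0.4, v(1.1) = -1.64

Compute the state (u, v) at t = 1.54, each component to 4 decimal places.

Heun on (u,v): k1 = f(t_n, state_n); k2 = f(t_n + h, state_n + h·k1); state_{n+1} = state_n + (h/2)·(k1 + k2).
1.100000: (-0.400000, -1.640000)
  k1 = (2.397184, -0.656000)
  predictor → (0.127380, -1.784320)
  k2 = (3.438530, 0.227288)
  → (0.241929, -1.687158)
1.320000: (0.241929, -1.687158)
  k1 = (3.202292, 0.408172)
  predictor → (0.946433, -1.597361)
  k2 = (3.600056, 1.511794)
  → (0.990187, -1.475962)
(u(1.54), v(1.54)) ≈ (0.9902, -1.4760)

0.9902, -1.4760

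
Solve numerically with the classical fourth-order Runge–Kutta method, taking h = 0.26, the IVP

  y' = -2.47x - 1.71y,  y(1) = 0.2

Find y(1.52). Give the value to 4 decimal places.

-1.0220

RK4: k1 = f(x_n, y_n); k2 = f(x_n + h/2, y_n + (h/2)·k1); k3 = f(x_n + h/2, y_n + (h/2)·k2); k4 = f(x_n + h, y_n + h·k3); y_{n+1} = y_n + (h/6)·(k1 + 2k2 + 2k3 + k4).
x=1.000000, y=0.200000:
  k1 = f(1.000000, 0.200000) = -2.812000
  k2 = f(1.130000, -0.165560) = -2.507992
  k3 = f(1.130000, -0.126039) = -2.575573
  k4 = f(1.260000, -0.469649) = -2.309100
  y ← 0.200000 + (0.26/6)·(k1 + 2k2 + 2k3 + k4) = -0.462490
x=1.260000, y=-0.462490:
  k1 = f(1.260000, -0.462490) = -2.321342
  k2 = f(1.390000, -0.764264) = -2.126408
  k3 = f(1.390000, -0.738923) = -2.169742
  k4 = f(1.520000, -1.026623) = -1.998875
  y ← -0.462490 + (0.26/6)·(k1 + 2k2 + 2k3 + k4) = -1.022032
y(1.52) ≈ -1.0220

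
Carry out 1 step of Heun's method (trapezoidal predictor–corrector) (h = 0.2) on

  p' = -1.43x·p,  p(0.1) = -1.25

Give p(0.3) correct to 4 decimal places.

Heun: k1 = f(x_n, p_n); k2 = f(x_n + h, p_n + h·k1); p_{n+1} = p_n + (h/2)·(k1 + k2).
x=0.100000, p=-1.250000:
  k1 = f(0.100000, -1.250000) = 0.178750
  k2 = f(0.300000, -1.214250) = 0.520913
  p ← -1.250000 + (0.2/2)·(0.178750 + 0.520913) = -1.180034
p(0.3) ≈ -1.1800

-1.1800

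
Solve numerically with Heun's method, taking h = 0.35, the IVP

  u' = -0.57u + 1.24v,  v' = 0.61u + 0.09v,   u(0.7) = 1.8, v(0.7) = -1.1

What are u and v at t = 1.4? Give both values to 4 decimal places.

0.6416, -0.6799

Heun on (u,v): k1 = f(t_n, state_n); k2 = f(t_n + h, state_n + h·k1); state_{n+1} = state_n + (h/2)·(k1 + k2).
0.700000: (1.800000, -1.100000)
  k1 = (-2.390000, 0.999000)
  predictor → (0.963500, -0.750350)
  k2 = (-1.479629, 0.520204)
  → (1.122815, -0.834139)
1.050000: (1.122815, -0.834139)
  k1 = (-1.674337, 0.609845)
  predictor → (0.536797, -0.620694)
  k2 = (-1.075635, 0.271584)
  → (0.641570, -0.679889)
(u(1.4), v(1.4)) ≈ (0.6416, -0.6799)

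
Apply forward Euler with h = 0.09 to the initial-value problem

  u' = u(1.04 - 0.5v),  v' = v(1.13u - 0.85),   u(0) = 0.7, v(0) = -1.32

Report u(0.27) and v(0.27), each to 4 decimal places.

Euler on (u,v): u_{n+1} = u_n + h·u', v_{n+1} = v_n + h·v'.
0.000000: (0.700000, -1.320000); f=(1.190000, 0.077880) → (0.807100, -1.312991)
0.090000: (0.807100, -1.312991); f=(1.369241, -0.081436) → (0.930332, -1.320320)
0.180000: (0.930332, -1.320320); f=(1.581713, -0.265747) → (1.072686, -1.344237)
(u(0.27), v(0.27)) ≈ (1.0727, -1.3442)

1.0727, -1.3442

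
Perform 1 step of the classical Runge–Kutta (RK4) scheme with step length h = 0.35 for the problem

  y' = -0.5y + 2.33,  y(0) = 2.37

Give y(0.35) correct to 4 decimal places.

RK4: k1 = f(s_n, y_n); k2 = f(s_n + h/2, y_n + (h/2)·k1); k3 = f(s_n + h/2, y_n + (h/2)·k2); k4 = f(s_n + h, y_n + h·k3); y_{n+1} = y_n + (h/6)·(k1 + 2k2 + 2k3 + k4).
s=0.000000, y=2.370000:
  k1 = f(0.000000, 2.370000) = 1.145000
  k2 = f(0.175000, 2.570375) = 1.044812
  k3 = f(0.175000, 2.552842) = 1.053579
  k4 = f(0.350000, 2.738753) = 0.960624
  y ← 2.370000 + (0.35/6)·(k1 + 2k2 + 2k3 + k4) = 2.737640
y(0.35) ≈ 2.7376

2.7376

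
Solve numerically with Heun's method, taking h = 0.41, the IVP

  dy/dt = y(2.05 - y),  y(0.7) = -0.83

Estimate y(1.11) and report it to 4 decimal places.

Heun: k1 = f(t_n, y_n); k2 = f(t_n + h, y_n + h·k1); y_{n+1} = y_n + (h/2)·(k1 + k2).
t=0.700000, y=-0.830000:
  k1 = f(0.700000, -0.830000) = -2.390400
  k2 = f(1.110000, -1.810064) = -6.986963
  y ← -0.830000 + (0.41/2)·(-2.390400 + (-6.986963)) = -2.752359
y(1.11) ≈ -2.7524

-2.7524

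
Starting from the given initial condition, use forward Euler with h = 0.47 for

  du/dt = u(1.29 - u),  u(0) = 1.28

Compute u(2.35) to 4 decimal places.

1.2899

Euler: u_{n+1} = u_n + h·f(t_n, u_n).
t=0.000000, u=1.280000: f=0.012800 → u ← 1.280000 + 0.47·0.012800 = 1.286016
t=0.470000, u=1.286016: f=0.005123 → u ← 1.286016 + 0.47·0.005123 = 1.288424
t=0.940000, u=1.288424: f=0.002031 → u ← 1.288424 + 0.47·0.002031 = 1.289378
t=1.410000, u=1.289378: f=0.000802 → u ← 1.289378 + 0.47·0.000802 = 1.289755
t=1.880000, u=1.289755: f=0.000316 → u ← 1.289755 + 0.47·0.000316 = 1.289904
u(2.35) ≈ 1.2899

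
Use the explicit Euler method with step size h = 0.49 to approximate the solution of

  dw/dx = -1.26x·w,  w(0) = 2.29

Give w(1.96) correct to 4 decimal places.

Euler: w_{n+1} = w_n + h·f(x_n, w_n).
x=0.000000, w=2.290000: f=0.000000 → w ← 2.290000 + 0.49·0.000000 = 2.290000
x=0.490000, w=2.290000: f=-1.413846 → w ← 2.290000 + 0.49·(-1.413846) = 1.597215
x=0.980000, w=1.597215: f=-1.972242 → w ← 1.597215 + 0.49·(-1.972242) = 0.630817
x=1.470000, w=0.630817: f=-1.168399 → w ← 0.630817 + 0.49·(-1.168399) = 0.058301
w(1.96) ≈ 0.0583

0.0583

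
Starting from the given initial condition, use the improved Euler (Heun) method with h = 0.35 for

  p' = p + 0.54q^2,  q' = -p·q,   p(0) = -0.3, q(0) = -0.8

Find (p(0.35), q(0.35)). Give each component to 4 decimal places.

Heun on (p,q): k1 = f(t_n, state_n); k2 = f(t_n + h, state_n + h·k1); state_{n+1} = state_n + (h/2)·(k1 + k2).
0.000000: (-0.300000, -0.800000)
  k1 = (0.045600, -0.240000)
  predictor → (-0.284040, -0.884000)
  k2 = (0.137946, -0.251091)
  → (-0.267879, -0.885941)
(p(0.35), q(0.35)) ≈ (-0.2679, -0.8859)

-0.2679, -0.8859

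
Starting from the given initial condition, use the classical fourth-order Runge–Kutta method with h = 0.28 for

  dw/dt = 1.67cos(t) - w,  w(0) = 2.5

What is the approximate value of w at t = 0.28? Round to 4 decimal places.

RK4: k1 = f(t_n, w_n); k2 = f(t_n + h/2, w_n + (h/2)·k1); k3 = f(t_n + h/2, w_n + (h/2)·k2); k4 = f(t_n + h, w_n + h·k3); w_{n+1} = w_n + (h/6)·(k1 + 2k2 + 2k3 + k4).
t=0.000000, w=2.500000:
  k1 = f(0.000000, 2.500000) = -0.830000
  k2 = f(0.140000, 2.383800) = -0.730139
  k3 = f(0.140000, 2.397780) = -0.744120
  k4 = f(0.280000, 2.291646) = -0.686684
  w ← 2.500000 + (0.28/6)·(k1 + 2k2 + 2k3 + k4) = 2.291624
w(0.28) ≈ 2.2916

2.2916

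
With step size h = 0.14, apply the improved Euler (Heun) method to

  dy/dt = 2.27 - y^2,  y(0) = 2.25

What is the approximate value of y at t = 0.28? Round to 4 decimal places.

1.8040

Heun: k1 = f(t_n, y_n); k2 = f(t_n + h, y_n + h·k1); y_{n+1} = y_n + (h/2)·(k1 + k2).
t=0.000000, y=2.250000:
  k1 = f(0.000000, 2.250000) = -2.792500
  k2 = f(0.140000, 1.859050) = -1.186067
  y ← 2.250000 + (0.14/2)·(-2.792500 + (-1.186067)) = 1.971500
t=0.140000, y=1.971500:
  k1 = f(0.140000, 1.971500) = -1.616813
  k2 = f(0.280000, 1.745146) = -0.775536
  y ← 1.971500 + (0.14/2)·(-1.616813 + (-0.775536)) = 1.804036
y(0.28) ≈ 1.8040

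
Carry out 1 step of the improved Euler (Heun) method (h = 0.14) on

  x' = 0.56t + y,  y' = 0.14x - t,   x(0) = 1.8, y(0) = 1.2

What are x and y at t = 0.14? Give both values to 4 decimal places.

Heun on (x,y): k1 = f(t_n, state_n); k2 = f(t_n + h, state_n + h·k1); state_{n+1} = state_n + (h/2)·(k1 + k2).
0.000000: (1.800000, 1.200000)
  k1 = (1.200000, 0.252000)
  predictor → (1.968000, 1.235280)
  k2 = (1.313680, 0.135520)
  → (1.975958, 1.227126)
(x(0.14), y(0.14)) ≈ (1.9760, 1.2271)

1.9760, 1.2271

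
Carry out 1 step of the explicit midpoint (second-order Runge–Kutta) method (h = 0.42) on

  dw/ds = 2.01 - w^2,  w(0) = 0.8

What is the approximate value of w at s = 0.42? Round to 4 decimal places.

1.1473

Midpoint: k1 = f(s_n, w_n); k2 = f(s_n + h/2, w_n + (h/2)·k1); w_{n+1} = w_n + h·k2.
s=0.000000, w=0.800000:
  k1 = f(0.000000, 0.800000) = 1.370000
  k2 = f(0.210000, 1.087700) = 0.826909
  w ← 0.800000 + 0.42·0.826909 = 1.147302
w(0.42) ≈ 1.1473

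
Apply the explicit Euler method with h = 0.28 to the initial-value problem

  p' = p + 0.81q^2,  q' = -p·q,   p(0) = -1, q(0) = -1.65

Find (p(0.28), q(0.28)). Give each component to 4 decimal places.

Euler on (p,q): p_{n+1} = p_n + h·p', q_{n+1} = q_n + h·q'.
0.000000: (-1.000000, -1.650000); f=(1.205225, -1.650000) → (-0.662537, -2.112000)
(p(0.28), q(0.28)) ≈ (-0.6625, -2.1120)

-0.6625, -2.1120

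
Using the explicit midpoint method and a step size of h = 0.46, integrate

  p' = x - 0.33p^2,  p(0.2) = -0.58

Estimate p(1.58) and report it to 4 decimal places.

Midpoint: k1 = f(x_n, p_n); k2 = f(x_n + h/2, p_n + (h/2)·k1); p_{n+1} = p_n + h·k2.
x=0.200000, p=-0.580000:
  k1 = f(0.200000, -0.580000) = 0.088988
  k2 = f(0.430000, -0.559533) = 0.326685
  p ← -0.580000 + 0.46·0.326685 = -0.429725
x=0.660000, p=-0.429725:
  k1 = f(0.660000, -0.429725) = 0.599061
  k2 = f(0.890000, -0.291941) = 0.861874
  p ← -0.429725 + 0.46·0.861874 = -0.033263
x=1.120000, p=-0.033263:
  k1 = f(1.120000, -0.033263) = 1.119635
  k2 = f(1.350000, 0.224253) = 1.333404
  p ← -0.033263 + 0.46·1.333404 = 0.580103
p(1.58) ≈ 0.5801

0.5801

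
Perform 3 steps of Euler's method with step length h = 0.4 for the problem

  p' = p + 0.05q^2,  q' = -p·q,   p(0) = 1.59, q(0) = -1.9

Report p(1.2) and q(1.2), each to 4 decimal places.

4.5179, 0.0162

Euler on (p,q): p_{n+1} = p_n + h·p', q_{n+1} = q_n + h·q'.
0.000000: (1.590000, -1.900000); f=(1.770500, 3.021000) → (2.298200, -0.691600)
0.400000: (2.298200, -0.691600); f=(2.322116, 1.589435) → (3.227046, -0.055826)
0.800000: (3.227046, -0.055826); f=(3.227202, 0.180153) → (4.517927, 0.016235)
(p(1.2), q(1.2)) ≈ (4.5179, 0.0162)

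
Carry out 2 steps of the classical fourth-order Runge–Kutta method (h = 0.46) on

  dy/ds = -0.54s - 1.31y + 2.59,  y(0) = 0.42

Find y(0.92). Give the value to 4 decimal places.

1.3505

RK4: k1 = f(s_n, y_n); k2 = f(s_n + h/2, y_n + (h/2)·k1); k3 = f(s_n + h/2, y_n + (h/2)·k2); k4 = f(s_n + h, y_n + h·k3); y_{n+1} = y_n + (h/6)·(k1 + 2k2 + 2k3 + k4).
s=0.000000, y=0.420000:
  k1 = f(0.000000, 0.420000) = 2.039800
  k2 = f(0.230000, 0.889154) = 1.301008
  k3 = f(0.230000, 0.719232) = 1.523606
  k4 = f(0.460000, 1.120859) = 0.873275
  y ← 0.420000 + (0.46/6)·(k1 + 2k2 + 2k3 + k4) = 1.076443
s=0.460000, y=1.076443:
  k1 = f(0.460000, 1.076443) = 0.931459
  k2 = f(0.690000, 1.290679) = 0.526611
  k3 = f(0.690000, 1.197564) = 0.648592
  k4 = f(0.920000, 1.374795) = 0.292218
  y ← 1.076443 + (0.46/6)·(k1 + 2k2 + 2k3 + k4) = 1.350456
y(0.92) ≈ 1.3505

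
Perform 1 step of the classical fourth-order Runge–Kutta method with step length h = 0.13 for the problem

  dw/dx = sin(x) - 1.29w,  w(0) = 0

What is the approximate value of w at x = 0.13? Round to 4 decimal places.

0.0080

RK4: k1 = f(x_n, w_n); k2 = f(x_n + h/2, w_n + (h/2)·k1); k3 = f(x_n + h/2, w_n + (h/2)·k2); k4 = f(x_n + h, w_n + h·k3); w_{n+1} = w_n + (h/6)·(k1 + 2k2 + 2k3 + k4).
x=0.000000, w=0.000000:
  k1 = f(0.000000, 0.000000) = 0.000000
  k2 = f(0.065000, 0.000000) = 0.064954
  k3 = f(0.065000, 0.004222) = 0.059508
  k4 = f(0.130000, 0.007736) = 0.119655
  w ← 0.000000 + (0.13/6)·(k1 + 2k2 + 2k3 + k4) = 0.007986
w(0.13) ≈ 0.0080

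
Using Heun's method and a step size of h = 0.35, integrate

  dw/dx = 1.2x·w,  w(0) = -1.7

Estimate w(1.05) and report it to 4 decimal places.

-3.2468

Heun: k1 = f(x_n, w_n); k2 = f(x_n + h, w_n + h·k1); w_{n+1} = w_n + (h/2)·(k1 + k2).
x=0.000000, w=-1.700000:
  k1 = f(0.000000, -1.700000) = 0.000000
  k2 = f(0.350000, -1.700000) = -0.714000
  w ← -1.700000 + (0.35/2)·(0.000000 + (-0.714000)) = -1.824950
x=0.350000, w=-1.824950:
  k1 = f(0.350000, -1.824950) = -0.766479
  k2 = f(0.700000, -2.093218) = -1.758303
  w ← -1.824950 + (0.35/2)·(-0.766479 + (-1.758303)) = -2.266787
x=0.700000, w=-2.266787:
  k1 = f(0.700000, -2.266787) = -1.904101
  k2 = f(1.050000, -2.933222) = -3.695860
  w ← -2.266787 + (0.35/2)·(-1.904101 + (-3.695860)) = -3.246780
w(1.05) ≈ -3.2468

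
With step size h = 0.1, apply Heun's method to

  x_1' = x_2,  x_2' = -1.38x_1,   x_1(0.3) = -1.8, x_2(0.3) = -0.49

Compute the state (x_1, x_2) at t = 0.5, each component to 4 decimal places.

Heun on (x_1,x_2): k1 = f(t_n, state_n); k2 = f(t_n + h, state_n + h·k1); state_{n+1} = state_n + (h/2)·(k1 + k2).
0.300000: (-1.800000, -0.490000)
  k1 = (-0.490000, 2.484000)
  predictor → (-1.849000, -0.241600)
  k2 = (-0.241600, 2.551620)
  → (-1.836580, -0.238219)
0.400000: (-1.836580, -0.238219)
  k1 = (-0.238219, 2.534480)
  predictor → (-1.860402, 0.015229)
  k2 = (0.015229, 2.567355)
  → (-1.847729, 0.016873)
(x_1(0.5), x_2(0.5)) ≈ (-1.8477, 0.0169)

-1.8477, 0.0169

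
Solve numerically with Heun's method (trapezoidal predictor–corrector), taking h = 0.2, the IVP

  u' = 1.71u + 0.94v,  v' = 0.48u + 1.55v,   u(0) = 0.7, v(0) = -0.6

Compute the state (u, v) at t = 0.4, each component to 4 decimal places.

Heun on (u,v): k1 = f(t_n, state_n); k2 = f(t_n + h, state_n + h·k1); state_{n+1} = state_n + (h/2)·(k1 + k2).
0.000000: (0.700000, -0.600000)
  k1 = (0.633000, -0.594000)
  predictor → (0.826600, -0.718800)
  k2 = (0.737814, -0.717372)
  → (0.837081, -0.731137)
0.200000: (0.837081, -0.731137)
  k1 = (0.744140, -0.731464)
  predictor → (0.985909, -0.877430)
  k2 = (0.861121, -0.886780)
  → (0.997608, -0.892962)
(u(0.4), v(0.4)) ≈ (0.9976, -0.8930)

0.9976, -0.8930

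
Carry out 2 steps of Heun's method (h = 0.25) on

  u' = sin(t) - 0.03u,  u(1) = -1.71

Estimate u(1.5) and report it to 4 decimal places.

Heun: k1 = f(t_n, u_n); k2 = f(t_n + h, u_n + h·k1); u_{n+1} = u_n + (h/2)·(k1 + k2).
t=1.000000, u=-1.710000:
  k1 = f(1.000000, -1.710000) = 0.892771
  k2 = f(1.250000, -1.486807) = 0.993589
  u ← -1.710000 + (0.25/2)·(0.892771 + 0.993589) = -1.474205
t=1.250000, u=-1.474205:
  k1 = f(1.250000, -1.474205) = 0.993211
  k2 = f(1.500000, -1.225902) = 1.034272
  u ← -1.474205 + (0.25/2)·(0.993211 + 1.034272) = -1.220770
u(1.5) ≈ -1.2208

-1.2208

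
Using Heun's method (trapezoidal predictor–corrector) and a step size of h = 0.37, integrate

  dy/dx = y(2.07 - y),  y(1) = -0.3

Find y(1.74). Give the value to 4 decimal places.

Heun: k1 = f(x_n, y_n); k2 = f(x_n + h, y_n + h·k1); y_{n+1} = y_n + (h/2)·(k1 + k2).
x=1.000000, y=-0.300000:
  k1 = f(1.000000, -0.300000) = -0.711000
  k2 = f(1.370000, -0.563070) = -1.482603
  y ← -0.300000 + (0.37/2)·(-0.711000 + (-1.482603)) = -0.705817
x=1.370000, y=-0.705817:
  k1 = f(1.370000, -0.705817) = -1.959217
  k2 = f(1.740000, -1.430727) = -5.008584
  y ← -0.705817 + (0.37/2)·(-1.959217 + (-5.008584)) = -1.994860
y(1.74) ≈ -1.9949

-1.9949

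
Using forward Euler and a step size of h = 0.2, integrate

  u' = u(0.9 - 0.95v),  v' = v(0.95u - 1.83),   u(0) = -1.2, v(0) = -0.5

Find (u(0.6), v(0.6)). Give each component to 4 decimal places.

Euler on (u,v): u_{n+1} = u_n + h·u', v_{n+1} = v_n + h·v'.
0.000000: (-1.200000, -0.500000); f=(-1.650000, 1.485000) → (-1.530000, -0.203000)
0.200000: (-1.530000, -0.203000); f=(-1.672061, 0.666551) → (-1.864412, -0.069690)
0.400000: (-1.864412, -0.069690); f=(-1.801405, 0.250967) → (-2.224693, -0.019497)
(u(0.6), v(0.6)) ≈ (-2.2247, -0.0195)

-2.2247, -0.0195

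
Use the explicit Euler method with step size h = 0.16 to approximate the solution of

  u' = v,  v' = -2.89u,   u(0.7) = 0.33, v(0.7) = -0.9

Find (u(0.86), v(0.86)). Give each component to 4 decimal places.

0.1860, -1.0526

Euler on (u,v): u_{n+1} = u_n + h·u', v_{n+1} = v_n + h·v'.
0.700000: (0.330000, -0.900000); f=(-0.900000, -0.953700) → (0.186000, -1.052592)
(u(0.86), v(0.86)) ≈ (0.1860, -1.0526)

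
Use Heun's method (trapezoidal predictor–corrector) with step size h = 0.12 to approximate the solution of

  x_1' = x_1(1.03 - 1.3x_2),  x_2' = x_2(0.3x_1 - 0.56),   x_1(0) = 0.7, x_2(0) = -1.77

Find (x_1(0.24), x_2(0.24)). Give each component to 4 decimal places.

1.5039, -1.6671

Heun on (x_1,x_2): k1 = f(x_n, state_n); k2 = f(x_n + h, state_n + h·k1); state_{n+1} = state_n + (h/2)·(k1 + k2).
0.000000: (0.700000, -1.770000)
  k1 = (2.331700, 0.619500)
  predictor → (0.979804, -1.695660)
  k2 = (3.169037, 0.451145)
  → (1.030044, -1.705761)
0.120000: (1.030044, -1.705761)
  k1 = (3.345058, 0.428123)
  predictor → (1.431451, -1.654386)
  k2 = (4.553020, 0.216004)
  → (1.503929, -1.667114)
(x_1(0.24), x_2(0.24)) ≈ (1.5039, -1.6671)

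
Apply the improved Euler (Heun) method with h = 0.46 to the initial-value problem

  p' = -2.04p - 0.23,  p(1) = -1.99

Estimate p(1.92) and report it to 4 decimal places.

-0.5856

Heun: k1 = f(x_n, p_n); k2 = f(x_n + h, p_n + h·k1); p_{n+1} = p_n + (h/2)·(k1 + k2).
x=1.000000, p=-1.990000:
  k1 = f(1.000000, -1.990000) = 3.829600
  k2 = f(1.460000, -0.228384) = 0.235903
  p ← -1.990000 + (0.46/2)·(3.829600 + 0.235903) = -1.054934
x=1.460000, p=-1.054934:
  k1 = f(1.460000, -1.054934) = 1.922066
  k2 = f(1.920000, -0.170784) = 0.118399
  p ← -1.054934 + (0.46/2)·(1.922066 + 0.118399) = -0.585627
p(1.92) ≈ -0.5856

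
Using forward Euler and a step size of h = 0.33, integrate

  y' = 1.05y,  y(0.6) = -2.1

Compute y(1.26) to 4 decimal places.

-3.8074

Euler: y_{n+1} = y_n + h·f(x_n, y_n).
x=0.600000, y=-2.100000: f=-2.205000 → y ← -2.100000 + 0.33·(-2.205000) = -2.827650
x=0.930000, y=-2.827650: f=-2.969033 → y ← -2.827650 + 0.33·(-2.969033) = -3.807431
y(1.26) ≈ -3.8074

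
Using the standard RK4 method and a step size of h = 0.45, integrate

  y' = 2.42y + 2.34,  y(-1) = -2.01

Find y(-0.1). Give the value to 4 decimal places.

RK4: k1 = f(x_n, y_n); k2 = f(x_n + h/2, y_n + (h/2)·k1); k3 = f(x_n + h/2, y_n + (h/2)·k2); k4 = f(x_n + h, y_n + h·k3); y_{n+1} = y_n + (h/6)·(k1 + 2k2 + 2k3 + k4).
x=-1.000000, y=-2.010000:
  k1 = f(-1.000000, -2.010000) = -2.524200
  k2 = f(-0.775000, -2.577945) = -3.898627
  k3 = f(-0.775000, -2.887191) = -4.647002
  k4 = f(-0.550000, -4.101151) = -7.584786
  y ← -2.010000 + (0.45/6)·(k1 + 2k2 + 2k3 + k4) = -4.050018
x=-0.550000, y=-4.050018:
  k1 = f(-0.550000, -4.050018) = -7.461044
  k2 = f(-0.325000, -5.728753) = -11.523583
  k3 = f(-0.325000, -6.642824) = -13.735635
  k4 = f(-0.100000, -10.231054) = -22.419151
  y ← -4.050018 + (0.45/6)·(k1 + 2k2 + 2k3 + k4) = -10.079916
y(-0.1) ≈ -10.0799

-10.0799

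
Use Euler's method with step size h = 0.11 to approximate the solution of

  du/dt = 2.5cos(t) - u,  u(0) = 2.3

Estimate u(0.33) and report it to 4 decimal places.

2.3509

Euler: u_{n+1} = u_n + h·f(t_n, u_n).
t=0.000000, u=2.300000: f=0.200000 → u ← 2.300000 + 0.11·0.200000 = 2.322000
t=0.110000, u=2.322000: f=0.162890 → u ← 2.322000 + 0.11·0.162890 = 2.339918
t=0.220000, u=2.339918: f=0.099826 → u ← 2.339918 + 0.11·0.099826 = 2.350899
u(0.33) ≈ 2.3509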